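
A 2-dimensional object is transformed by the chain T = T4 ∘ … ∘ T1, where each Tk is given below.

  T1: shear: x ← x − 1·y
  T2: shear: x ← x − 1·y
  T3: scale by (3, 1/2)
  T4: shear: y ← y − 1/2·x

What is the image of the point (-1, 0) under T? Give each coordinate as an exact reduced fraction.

T(p) = (-3, 3/2)

T1 shear: x ← x − 1·y: (-1, 0) → (-1, 0)
T2 shear: x ← x − 1·y: (-1, 0) → (-1, 0)
T3 scale by (3, 1/2): (-1, 0) → (-3, 0)
T4 shear: y ← y − 1/2·x: (-3, 0) → (-3, 3/2)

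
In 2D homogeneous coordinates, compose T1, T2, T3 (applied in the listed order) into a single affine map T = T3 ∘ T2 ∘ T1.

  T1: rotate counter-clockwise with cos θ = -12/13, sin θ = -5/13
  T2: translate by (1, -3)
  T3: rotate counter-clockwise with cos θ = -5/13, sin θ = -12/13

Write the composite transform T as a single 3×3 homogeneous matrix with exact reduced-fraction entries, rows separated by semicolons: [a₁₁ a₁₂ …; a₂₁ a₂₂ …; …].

T1 = [-12/13 5/13 0; -5/13 -12/13 0; 0 0 1]
T2·T1 = [-12/13 5/13 1; -5/13 -12/13 -3; 0 0 1]
T3·…·T1 = [0 -1 -41/13; 1 0 3/13; 0 0 1]

T = [0 -1 -41/13; 1 0 3/13; 0 0 1]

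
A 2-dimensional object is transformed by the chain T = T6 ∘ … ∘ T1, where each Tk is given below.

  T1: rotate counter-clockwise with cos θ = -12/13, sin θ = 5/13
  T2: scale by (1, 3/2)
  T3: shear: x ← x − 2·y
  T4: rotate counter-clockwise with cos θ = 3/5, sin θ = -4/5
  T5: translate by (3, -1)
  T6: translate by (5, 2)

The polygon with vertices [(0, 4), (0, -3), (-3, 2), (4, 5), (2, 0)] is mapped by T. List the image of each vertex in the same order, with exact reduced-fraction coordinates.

T1 rotate counter-clockwise with cos θ = -12/13, sin θ = 5/13: (0, 4) → (-20/13, -48/13); (0, -3) → (15/13, 36/13); (-3, 2) → (2, -3); (4, 5) → (-73/13, -40/13); (2, 0) → (-24/13, 10/13)
T2 scale by (1, 3/2): (-20/13, -48/13) → (-20/13, -72/13); (15/13, 36/13) → (15/13, 54/13); (2, -3) → (2, -9/2); (-73/13, -40/13) → (-73/13, -60/13); (-24/13, 10/13) → (-24/13, 15/13)
T3 shear: x ← x − 2·y: (-20/13, -72/13) → (124/13, -72/13); (15/13, 54/13) → (-93/13, 54/13); (2, -9/2) → (11, -9/2); (-73/13, -60/13) → (47/13, -60/13); (-24/13, 15/13) → (-54/13, 15/13)
T4 rotate counter-clockwise with cos θ = 3/5, sin θ = -4/5: (124/13, -72/13) → (84/65, -712/65); (-93/13, 54/13) → (-63/65, 534/65); (11, -9/2) → (3, -23/2); (47/13, -60/13) → (-99/65, -368/65); (-54/13, 15/13) → (-102/65, 261/65)
T5 translate by (3, -1): (84/65, -712/65) → (279/65, -777/65); (-63/65, 534/65) → (132/65, 469/65); (3, -23/2) → (6, -25/2); (-99/65, -368/65) → (96/65, -433/65); (-102/65, 261/65) → (93/65, 196/65)
T6 translate by (5, 2): (279/65, -777/65) → (604/65, -647/65); (132/65, 469/65) → (457/65, 599/65); (6, -25/2) → (11, -21/2); (96/65, -433/65) → (421/65, -303/65); (93/65, 196/65) → (418/65, 326/65)

image vertices: (604/65, -647/65), (457/65, 599/65), (11, -21/2), (421/65, -303/65), (418/65, 326/65)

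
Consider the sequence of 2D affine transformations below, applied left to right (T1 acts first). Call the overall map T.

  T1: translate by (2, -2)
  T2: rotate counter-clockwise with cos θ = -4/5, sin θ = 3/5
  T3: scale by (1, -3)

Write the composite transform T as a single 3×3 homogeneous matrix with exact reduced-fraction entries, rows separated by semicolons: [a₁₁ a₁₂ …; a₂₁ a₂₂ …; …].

T = [-4/5 -3/5 -2/5; -9/5 12/5 -42/5; 0 0 1]

T1 = [1 0 2; 0 1 -2; 0 0 1]
T2·T1 = [-4/5 -3/5 -2/5; 3/5 -4/5 14/5; 0 0 1]
T3·…·T1 = [-4/5 -3/5 -2/5; -9/5 12/5 -42/5; 0 0 1]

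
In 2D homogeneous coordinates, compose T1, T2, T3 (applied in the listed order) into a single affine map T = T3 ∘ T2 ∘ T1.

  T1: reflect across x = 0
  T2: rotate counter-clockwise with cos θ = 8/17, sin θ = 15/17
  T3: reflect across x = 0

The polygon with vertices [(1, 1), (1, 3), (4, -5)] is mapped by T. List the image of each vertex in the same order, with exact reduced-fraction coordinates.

T1 reflect across x = 0: (1, 1) → (-1, 1); (1, 3) → (-1, 3); (4, -5) → (-4, -5)
T2 rotate counter-clockwise with cos θ = 8/17, sin θ = 15/17: (-1, 1) → (-23/17, -7/17); (-1, 3) → (-53/17, 9/17); (-4, -5) → (43/17, -100/17)
T3 reflect across x = 0: (-23/17, -7/17) → (23/17, -7/17); (-53/17, 9/17) → (53/17, 9/17); (43/17, -100/17) → (-43/17, -100/17)

image vertices: (23/17, -7/17), (53/17, 9/17), (-43/17, -100/17)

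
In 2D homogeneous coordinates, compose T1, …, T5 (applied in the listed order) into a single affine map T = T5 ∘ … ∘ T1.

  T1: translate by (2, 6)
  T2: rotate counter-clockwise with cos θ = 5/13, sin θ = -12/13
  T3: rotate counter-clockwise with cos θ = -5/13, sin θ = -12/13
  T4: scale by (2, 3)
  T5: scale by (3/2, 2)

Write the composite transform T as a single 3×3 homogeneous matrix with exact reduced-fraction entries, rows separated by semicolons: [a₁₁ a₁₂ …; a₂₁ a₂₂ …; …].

T1 = [1 0 2; 0 1 6; 0 0 1]
T2·T1 = [5/13 12/13 82/13; -12/13 5/13 6/13; 0 0 1]
T3·…·T1 = [-1 0 -2; 0 -1 -6; 0 0 1]
T4·…·T1 = [-2 0 -4; 0 -3 -18; 0 0 1]
T5·…·T1 = [-3 0 -6; 0 -6 -36; 0 0 1]

T = [-3 0 -6; 0 -6 -36; 0 0 1]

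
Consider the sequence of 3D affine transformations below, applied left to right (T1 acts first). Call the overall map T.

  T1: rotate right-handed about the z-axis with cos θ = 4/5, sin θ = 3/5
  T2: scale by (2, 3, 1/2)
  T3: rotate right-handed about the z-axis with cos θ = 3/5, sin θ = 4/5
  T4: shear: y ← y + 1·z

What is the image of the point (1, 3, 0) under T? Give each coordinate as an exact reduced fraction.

T1 rotate right-handed about the z-axis with cos θ = 4/5, sin θ = 3/5: (1, 3, 0) → (-1, 3, 0)
T2 scale by (2, 3, 1/2): (-1, 3, 0) → (-2, 9, 0)
T3 rotate right-handed about the z-axis with cos θ = 3/5, sin θ = 4/5: (-2, 9, 0) → (-42/5, 19/5, 0)
T4 shear: y ← y + 1·z: (-42/5, 19/5, 0) → (-42/5, 19/5, 0)

T(p) = (-42/5, 19/5, 0)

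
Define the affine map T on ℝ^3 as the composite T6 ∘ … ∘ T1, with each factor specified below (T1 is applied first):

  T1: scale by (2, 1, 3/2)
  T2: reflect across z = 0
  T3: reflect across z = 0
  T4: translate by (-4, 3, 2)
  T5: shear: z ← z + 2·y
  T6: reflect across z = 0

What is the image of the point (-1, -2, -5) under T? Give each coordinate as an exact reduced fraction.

T(p) = (-6, 1, 7/2)

T1 scale by (2, 1, 3/2): (-1, -2, -5) → (-2, -2, -15/2)
T2 reflect across z = 0: (-2, -2, -15/2) → (-2, -2, 15/2)
T3 reflect across z = 0: (-2, -2, 15/2) → (-2, -2, -15/2)
T4 translate by (-4, 3, 2): (-2, -2, -15/2) → (-6, 1, -11/2)
T5 shear: z ← z + 2·y: (-6, 1, -11/2) → (-6, 1, -7/2)
T6 reflect across z = 0: (-6, 1, -7/2) → (-6, 1, 7/2)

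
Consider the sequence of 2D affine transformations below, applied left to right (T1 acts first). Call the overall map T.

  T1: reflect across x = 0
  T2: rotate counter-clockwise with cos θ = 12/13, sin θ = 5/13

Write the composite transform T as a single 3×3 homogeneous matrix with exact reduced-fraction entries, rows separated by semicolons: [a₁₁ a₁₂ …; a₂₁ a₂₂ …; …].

T1 = [-1 0 0; 0 1 0; 0 0 1]
T2·T1 = [-12/13 -5/13 0; -5/13 12/13 0; 0 0 1]

T = [-12/13 -5/13 0; -5/13 12/13 0; 0 0 1]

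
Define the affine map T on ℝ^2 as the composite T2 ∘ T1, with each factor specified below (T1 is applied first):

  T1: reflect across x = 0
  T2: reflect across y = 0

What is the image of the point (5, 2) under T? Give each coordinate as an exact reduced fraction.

T1 reflect across x = 0: (5, 2) → (-5, 2)
T2 reflect across y = 0: (-5, 2) → (-5, -2)

T(p) = (-5, -2)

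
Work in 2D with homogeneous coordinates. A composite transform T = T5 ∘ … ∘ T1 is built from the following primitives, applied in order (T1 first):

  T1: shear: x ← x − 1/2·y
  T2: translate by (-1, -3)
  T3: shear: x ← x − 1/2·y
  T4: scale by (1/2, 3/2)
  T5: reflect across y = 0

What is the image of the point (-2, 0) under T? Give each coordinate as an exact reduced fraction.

T(p) = (-3/4, 9/2)

T1 shear: x ← x − 1/2·y: (-2, 0) → (-2, 0)
T2 translate by (-1, -3): (-2, 0) → (-3, -3)
T3 shear: x ← x − 1/2·y: (-3, -3) → (-3/2, -3)
T4 scale by (1/2, 3/2): (-3/2, -3) → (-3/4, -9/2)
T5 reflect across y = 0: (-3/4, -9/2) → (-3/4, 9/2)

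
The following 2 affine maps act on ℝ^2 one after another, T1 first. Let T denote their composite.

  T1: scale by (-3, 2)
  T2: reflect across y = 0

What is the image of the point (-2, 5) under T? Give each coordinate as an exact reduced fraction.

T(p) = (6, -10)

T1 scale by (-3, 2): (-2, 5) → (6, 10)
T2 reflect across y = 0: (6, 10) → (6, -10)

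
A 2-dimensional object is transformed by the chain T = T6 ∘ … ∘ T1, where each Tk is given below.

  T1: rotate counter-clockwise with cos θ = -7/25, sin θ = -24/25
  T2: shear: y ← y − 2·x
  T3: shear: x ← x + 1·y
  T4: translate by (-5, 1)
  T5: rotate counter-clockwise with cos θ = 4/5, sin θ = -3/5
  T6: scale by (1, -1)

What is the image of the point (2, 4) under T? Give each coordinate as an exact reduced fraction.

T(p) = (-1777/125, 11/125)

T1 rotate counter-clockwise with cos θ = -7/25, sin θ = -24/25: (2, 4) → (82/25, -76/25)
T2 shear: y ← y − 2·x: (82/25, -76/25) → (82/25, -48/5)
T3 shear: x ← x + 1·y: (82/25, -48/5) → (-158/25, -48/5)
T4 translate by (-5, 1): (-158/25, -48/5) → (-283/25, -43/5)
T5 rotate counter-clockwise with cos θ = 4/5, sin θ = -3/5: (-283/25, -43/5) → (-1777/125, -11/125)
T6 scale by (1, -1): (-1777/125, -11/125) → (-1777/125, 11/125)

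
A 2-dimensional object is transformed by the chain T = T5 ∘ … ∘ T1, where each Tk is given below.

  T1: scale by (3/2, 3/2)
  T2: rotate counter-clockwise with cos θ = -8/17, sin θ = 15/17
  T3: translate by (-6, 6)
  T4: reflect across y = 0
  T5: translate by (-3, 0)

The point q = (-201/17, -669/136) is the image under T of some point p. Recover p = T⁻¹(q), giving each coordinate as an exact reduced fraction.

p = (1/4, 2)

T1 = [3/2 0 0; 0 3/2 0; 0 0 1]
T2·T1 = [-12/17 -45/34 0; 45/34 -12/17 0; 0 0 1]
T3·…·T1 = [-12/17 -45/34 -6; 45/34 -12/17 6; 0 0 1]
T4·…·T1 = [-12/17 -45/34 -6; -45/34 12/17 -6; 0 0 1]
T5·…·T1 = [-12/17 -45/34 -9; -45/34 12/17 -6; 0 0 1]
det M = -9/4; M⁻¹ = [-16/51 -10/17 -108/17; -10/17 16/51 -58/17; 0 0 1]
M⁻¹ · (-201/17, -669/136)ᵀ = (1/4, 2)ᵀ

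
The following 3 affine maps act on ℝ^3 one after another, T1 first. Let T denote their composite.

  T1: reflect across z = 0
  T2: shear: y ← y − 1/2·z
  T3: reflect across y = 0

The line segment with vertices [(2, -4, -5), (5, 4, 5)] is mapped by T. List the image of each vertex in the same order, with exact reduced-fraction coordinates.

image vertices: (2, 13/2, 5), (5, -13/2, -5)

T1 reflect across z = 0: (2, -4, -5) → (2, -4, 5); (5, 4, 5) → (5, 4, -5)
T2 shear: y ← y − 1/2·z: (2, -4, 5) → (2, -13/2, 5); (5, 4, -5) → (5, 13/2, -5)
T3 reflect across y = 0: (2, -13/2, 5) → (2, 13/2, 5); (5, 13/2, -5) → (5, -13/2, -5)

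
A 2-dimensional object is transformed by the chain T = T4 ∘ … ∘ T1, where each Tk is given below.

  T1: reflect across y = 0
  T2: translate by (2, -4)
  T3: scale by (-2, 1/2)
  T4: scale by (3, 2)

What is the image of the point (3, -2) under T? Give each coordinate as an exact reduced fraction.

T(p) = (-30, -2)

T1 reflect across y = 0: (3, -2) → (3, 2)
T2 translate by (2, -4): (3, 2) → (5, -2)
T3 scale by (-2, 1/2): (5, -2) → (-10, -1)
T4 scale by (3, 2): (-10, -1) → (-30, -2)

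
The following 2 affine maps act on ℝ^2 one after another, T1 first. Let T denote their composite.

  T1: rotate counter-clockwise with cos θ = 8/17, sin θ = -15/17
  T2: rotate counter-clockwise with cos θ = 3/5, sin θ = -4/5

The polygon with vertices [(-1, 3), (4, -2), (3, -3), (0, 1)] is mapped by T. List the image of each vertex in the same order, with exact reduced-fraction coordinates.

T1 rotate counter-clockwise with cos θ = 8/17, sin θ = -15/17: (-1, 3) → (37/17, 39/17); (4, -2) → (2/17, -76/17); (3, -3) → (-21/17, -69/17); (0, 1) → (15/17, 8/17)
T2 rotate counter-clockwise with cos θ = 3/5, sin θ = -4/5: (37/17, 39/17) → (267/85, -31/85); (2/17, -76/17) → (-298/85, -236/85); (-21/17, -69/17) → (-339/85, -123/85); (15/17, 8/17) → (77/85, -36/85)

image vertices: (267/85, -31/85), (-298/85, -236/85), (-339/85, -123/85), (77/85, -36/85)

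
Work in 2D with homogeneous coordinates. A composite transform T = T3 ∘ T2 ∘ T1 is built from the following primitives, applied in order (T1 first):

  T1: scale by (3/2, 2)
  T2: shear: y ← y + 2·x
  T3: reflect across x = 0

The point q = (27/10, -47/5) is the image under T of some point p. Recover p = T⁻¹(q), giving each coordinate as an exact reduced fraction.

T1 = [3/2 0 0; 0 2 0; 0 0 1]
T2·T1 = [3/2 0 0; 3 2 0; 0 0 1]
T3·…·T1 = [-3/2 0 0; 3 2 0; 0 0 1]
det M = -3; M⁻¹ = [-2/3 0 0; 1 1/2 0; 0 0 1]
M⁻¹ · (27/10, -47/5)ᵀ = (-9/5, -2)ᵀ

p = (-9/5, -2)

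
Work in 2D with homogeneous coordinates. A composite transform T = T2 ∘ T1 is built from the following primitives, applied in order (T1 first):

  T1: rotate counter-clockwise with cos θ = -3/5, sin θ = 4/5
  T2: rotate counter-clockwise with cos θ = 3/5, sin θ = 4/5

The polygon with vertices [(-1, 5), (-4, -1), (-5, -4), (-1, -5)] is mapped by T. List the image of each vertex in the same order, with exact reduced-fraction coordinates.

T1 rotate counter-clockwise with cos θ = -3/5, sin θ = 4/5: (-1, 5) → (-17/5, -19/5); (-4, -1) → (16/5, -13/5); (-5, -4) → (31/5, -8/5); (-1, -5) → (23/5, 11/5)
T2 rotate counter-clockwise with cos θ = 3/5, sin θ = 4/5: (-17/5, -19/5) → (1, -5); (16/5, -13/5) → (4, 1); (31/5, -8/5) → (5, 4); (23/5, 11/5) → (1, 5)

image vertices: (1, -5), (4, 1), (5, 4), (1, 5)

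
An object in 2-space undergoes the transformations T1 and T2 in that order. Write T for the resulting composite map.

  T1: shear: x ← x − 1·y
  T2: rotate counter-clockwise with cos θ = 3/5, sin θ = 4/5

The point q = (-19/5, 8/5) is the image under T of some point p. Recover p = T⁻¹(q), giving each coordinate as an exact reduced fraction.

p = (3, 4)

T1 = [1 -1 0; 0 1 0; 0 0 1]
T2·T1 = [3/5 -7/5 0; 4/5 -1/5 0; 0 0 1]
det M = 1; M⁻¹ = [-1/5 7/5 0; -4/5 3/5 0; 0 0 1]
M⁻¹ · (-19/5, 8/5)ᵀ = (3, 4)ᵀ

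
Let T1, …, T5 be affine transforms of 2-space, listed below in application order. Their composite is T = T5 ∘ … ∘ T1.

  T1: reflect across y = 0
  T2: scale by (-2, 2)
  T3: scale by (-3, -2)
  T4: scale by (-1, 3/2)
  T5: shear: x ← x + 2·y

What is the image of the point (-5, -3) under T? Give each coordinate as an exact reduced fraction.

T1 reflect across y = 0: (-5, -3) → (-5, 3)
T2 scale by (-2, 2): (-5, 3) → (10, 6)
T3 scale by (-3, -2): (10, 6) → (-30, -12)
T4 scale by (-1, 3/2): (-30, -12) → (30, -18)
T5 shear: x ← x + 2·y: (30, -18) → (-6, -18)

T(p) = (-6, -18)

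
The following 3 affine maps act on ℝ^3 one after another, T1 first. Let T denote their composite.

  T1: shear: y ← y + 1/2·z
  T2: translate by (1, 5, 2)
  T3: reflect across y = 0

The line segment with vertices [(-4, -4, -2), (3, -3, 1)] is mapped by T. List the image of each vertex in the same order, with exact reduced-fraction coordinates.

image vertices: (-3, 0, 0), (4, -5/2, 3)

T1 shear: y ← y + 1/2·z: (-4, -4, -2) → (-4, -5, -2); (3, -3, 1) → (3, -5/2, 1)
T2 translate by (1, 5, 2): (-4, -5, -2) → (-3, 0, 0); (3, -5/2, 1) → (4, 5/2, 3)
T3 reflect across y = 0: (-3, 0, 0) → (-3, 0, 0); (4, 5/2, 3) → (4, -5/2, 3)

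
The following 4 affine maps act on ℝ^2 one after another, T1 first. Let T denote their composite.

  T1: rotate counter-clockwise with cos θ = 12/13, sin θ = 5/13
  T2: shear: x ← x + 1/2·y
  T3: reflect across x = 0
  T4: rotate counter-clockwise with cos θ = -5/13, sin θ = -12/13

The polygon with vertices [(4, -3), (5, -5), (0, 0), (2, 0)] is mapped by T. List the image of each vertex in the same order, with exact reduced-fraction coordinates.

T1 rotate counter-clockwise with cos θ = 12/13, sin θ = 5/13: (4, -3) → (63/13, -16/13); (5, -5) → (85/13, -35/13); (0, 0) → (0, 0); (2, 0) → (24/13, 10/13)
T2 shear: x ← x + 1/2·y: (63/13, -16/13) → (55/13, -16/13); (85/13, -35/13) → (135/26, -35/13); (0, 0) → (0, 0); (24/13, 10/13) → (29/13, 10/13)
T3 reflect across x = 0: (55/13, -16/13) → (-55/13, -16/13); (135/26, -35/13) → (-135/26, -35/13); (0, 0) → (0, 0); (29/13, 10/13) → (-29/13, 10/13)
T4 rotate counter-clockwise with cos θ = -5/13, sin θ = -12/13: (-55/13, -16/13) → (83/169, 740/169); (-135/26, -35/13) → (-165/338, 985/169); (0, 0) → (0, 0); (-29/13, 10/13) → (265/169, 298/169)

image vertices: (83/169, 740/169), (-165/338, 985/169), (0, 0), (265/169, 298/169)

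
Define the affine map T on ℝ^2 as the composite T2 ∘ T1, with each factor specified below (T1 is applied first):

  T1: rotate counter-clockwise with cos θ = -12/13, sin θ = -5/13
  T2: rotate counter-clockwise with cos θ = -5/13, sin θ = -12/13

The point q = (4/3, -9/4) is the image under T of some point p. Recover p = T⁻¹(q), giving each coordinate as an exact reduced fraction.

p = (-9/4, -4/3)

T1 = [-12/13 5/13 0; -5/13 -12/13 0; 0 0 1]
T2·T1 = [0 -1 0; 1 0 0; 0 0 1]
det M = 1; M⁻¹ = [0 1 0; -1 0 0; 0 0 1]
M⁻¹ · (4/3, -9/4)ᵀ = (-9/4, -4/3)ᵀ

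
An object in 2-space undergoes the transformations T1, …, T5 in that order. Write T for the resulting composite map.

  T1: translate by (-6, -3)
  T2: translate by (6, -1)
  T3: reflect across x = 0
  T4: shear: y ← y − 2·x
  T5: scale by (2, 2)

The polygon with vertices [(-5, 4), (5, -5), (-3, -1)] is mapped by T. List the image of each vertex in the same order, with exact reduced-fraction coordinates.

image vertices: (10, -20), (-10, 2), (6, -22)

T1 translate by (-6, -3): (-5, 4) → (-11, 1); (5, -5) → (-1, -8); (-3, -1) → (-9, -4)
T2 translate by (6, -1): (-11, 1) → (-5, 0); (-1, -8) → (5, -9); (-9, -4) → (-3, -5)
T3 reflect across x = 0: (-5, 0) → (5, 0); (5, -9) → (-5, -9); (-3, -5) → (3, -5)
T4 shear: y ← y − 2·x: (5, 0) → (5, -10); (-5, -9) → (-5, 1); (3, -5) → (3, -11)
T5 scale by (2, 2): (5, -10) → (10, -20); (-5, 1) → (-10, 2); (3, -11) → (6, -22)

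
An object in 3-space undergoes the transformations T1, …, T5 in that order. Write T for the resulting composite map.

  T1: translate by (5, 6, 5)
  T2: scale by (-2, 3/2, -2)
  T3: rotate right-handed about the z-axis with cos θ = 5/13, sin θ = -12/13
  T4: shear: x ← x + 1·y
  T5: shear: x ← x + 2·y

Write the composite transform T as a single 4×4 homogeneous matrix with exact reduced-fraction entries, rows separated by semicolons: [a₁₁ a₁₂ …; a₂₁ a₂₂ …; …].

T1 = [1 0 0 5; 0 1 0 6; 0 0 1 5; 0 0 0 1]
T2·T1 = [-2 0 0 -10; 0 3/2 0 9; 0 0 -2 -10; 0 0 0 1]
T3·…·T1 = [-10/13 18/13 0 58/13; 24/13 15/26 0 165/13; 0 0 -2 -10; 0 0 0 1]
T4·…·T1 = [14/13 51/26 0 223/13; 24/13 15/26 0 165/13; 0 0 -2 -10; 0 0 0 1]
T5·…·T1 = [62/13 81/26 0 553/13; 24/13 15/26 0 165/13; 0 0 -2 -10; 0 0 0 1]

T = [62/13 81/26 0 553/13; 24/13 15/26 0 165/13; 0 0 -2 -10; 0 0 0 1]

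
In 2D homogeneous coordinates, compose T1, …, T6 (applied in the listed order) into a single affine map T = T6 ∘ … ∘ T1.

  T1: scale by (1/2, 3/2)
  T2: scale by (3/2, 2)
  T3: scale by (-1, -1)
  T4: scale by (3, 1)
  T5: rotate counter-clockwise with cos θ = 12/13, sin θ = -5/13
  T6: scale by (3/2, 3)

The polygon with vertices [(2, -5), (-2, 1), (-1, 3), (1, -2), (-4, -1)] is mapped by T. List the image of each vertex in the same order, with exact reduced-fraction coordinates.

image vertices: (63/26, 1215/26), (9/2, -27/2), (-27/13, -1431/52), (9/26, 999/52), (369/26, -27/13)

T1 scale by (1/2, 3/2): (2, -5) → (1, -15/2); (-2, 1) → (-1, 3/2); (-1, 3) → (-1/2, 9/2); (1, -2) → (1/2, -3); (-4, -1) → (-2, -3/2)
T2 scale by (3/2, 2): (1, -15/2) → (3/2, -15); (-1, 3/2) → (-3/2, 3); (-1/2, 9/2) → (-3/4, 9); (1/2, -3) → (3/4, -6); (-2, -3/2) → (-3, -3)
T3 scale by (-1, -1): (3/2, -15) → (-3/2, 15); (-3/2, 3) → (3/2, -3); (-3/4, 9) → (3/4, -9); (3/4, -6) → (-3/4, 6); (-3, -3) → (3, 3)
T4 scale by (3, 1): (-3/2, 15) → (-9/2, 15); (3/2, -3) → (9/2, -3); (3/4, -9) → (9/4, -9); (-3/4, 6) → (-9/4, 6); (3, 3) → (9, 3)
T5 rotate counter-clockwise with cos θ = 12/13, sin θ = -5/13: (-9/2, 15) → (21/13, 405/26); (9/2, -3) → (3, -9/2); (9/4, -9) → (-18/13, -477/52); (-9/4, 6) → (3/13, 333/52); (9, 3) → (123/13, -9/13)
T6 scale by (3/2, 3): (21/13, 405/26) → (63/26, 1215/26); (3, -9/2) → (9/2, -27/2); (-18/13, -477/52) → (-27/13, -1431/52); (3/13, 333/52) → (9/26, 999/52); (123/13, -9/13) → (369/26, -27/13)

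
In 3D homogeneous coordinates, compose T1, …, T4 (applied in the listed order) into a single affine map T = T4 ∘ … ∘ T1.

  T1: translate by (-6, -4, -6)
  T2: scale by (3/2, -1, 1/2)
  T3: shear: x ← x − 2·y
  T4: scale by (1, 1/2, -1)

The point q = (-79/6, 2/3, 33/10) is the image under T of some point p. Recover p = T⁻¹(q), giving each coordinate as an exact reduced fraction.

T1 = [1 0 0 -6; 0 1 0 -4; 0 0 1 -6; 0 0 0 1]
T2·T1 = [3/2 0 0 -9; 0 -1 0 4; 0 0 1/2 -3; 0 0 0 1]
T3·…·T1 = [3/2 2 0 -17; 0 -1 0 4; 0 0 1/2 -3; 0 0 0 1]
T4·…·T1 = [3/2 2 0 -17; 0 -1/2 0 2; 0 0 -1/2 3; 0 0 0 1]
det M = 3/8; M⁻¹ = [2/3 8/3 0 6; 0 -2 0 4; 0 0 -2 6; 0 0 0 1]
M⁻¹ · (-79/6, 2/3, 33/10)ᵀ = (-1, 8/3, -3/5)ᵀ

p = (-1, 8/3, -3/5)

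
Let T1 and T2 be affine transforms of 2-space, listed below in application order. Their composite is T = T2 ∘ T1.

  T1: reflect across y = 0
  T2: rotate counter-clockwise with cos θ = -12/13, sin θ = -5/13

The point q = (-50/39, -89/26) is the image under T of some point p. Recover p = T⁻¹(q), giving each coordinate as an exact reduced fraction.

p = (5/2, -8/3)

T1 = [1 0 0; 0 -1 0; 0 0 1]
T2·T1 = [-12/13 -5/13 0; -5/13 12/13 0; 0 0 1]
det M = -1; M⁻¹ = [-12/13 -5/13 0; -5/13 12/13 0; 0 0 1]
M⁻¹ · (-50/39, -89/26)ᵀ = (5/2, -8/3)ᵀ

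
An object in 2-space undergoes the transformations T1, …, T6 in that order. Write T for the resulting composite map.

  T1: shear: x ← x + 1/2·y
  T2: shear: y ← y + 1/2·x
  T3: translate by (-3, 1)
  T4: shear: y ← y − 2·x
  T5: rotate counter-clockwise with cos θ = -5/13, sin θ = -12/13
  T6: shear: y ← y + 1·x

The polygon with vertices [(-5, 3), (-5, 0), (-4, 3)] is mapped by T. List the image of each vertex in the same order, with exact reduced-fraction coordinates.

image vertices: (431/26, 869/52), (214/13, 475/26), (385/26, 759/52)

T1 shear: x ← x + 1/2·y: (-5, 3) → (-7/2, 3); (-5, 0) → (-5, 0); (-4, 3) → (-5/2, 3)
T2 shear: y ← y + 1/2·x: (-7/2, 3) → (-7/2, 5/4); (-5, 0) → (-5, -5/2); (-5/2, 3) → (-5/2, 7/4)
T3 translate by (-3, 1): (-7/2, 5/4) → (-13/2, 9/4); (-5, -5/2) → (-8, -3/2); (-5/2, 7/4) → (-11/2, 11/4)
T4 shear: y ← y − 2·x: (-13/2, 9/4) → (-13/2, 61/4); (-8, -3/2) → (-8, 29/2); (-11/2, 11/4) → (-11/2, 55/4)
T5 rotate counter-clockwise with cos θ = -5/13, sin θ = -12/13: (-13/2, 61/4) → (431/26, 7/52); (-8, 29/2) → (214/13, 47/26); (-11/2, 55/4) → (385/26, -11/52)
T6 shear: y ← y + 1·x: (431/26, 7/52) → (431/26, 869/52); (214/13, 47/26) → (214/13, 475/26); (385/26, -11/52) → (385/26, 759/52)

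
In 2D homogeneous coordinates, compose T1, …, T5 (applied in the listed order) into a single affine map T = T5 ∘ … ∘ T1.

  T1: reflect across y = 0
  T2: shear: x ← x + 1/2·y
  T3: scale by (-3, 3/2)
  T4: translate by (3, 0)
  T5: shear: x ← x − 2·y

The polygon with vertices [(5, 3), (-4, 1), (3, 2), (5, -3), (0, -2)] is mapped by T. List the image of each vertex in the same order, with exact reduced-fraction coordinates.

image vertices: (3/2, -9/2), (39/2, -3/2), (3, -3), (-51/2, 9/2), (-6, 3)

T1 reflect across y = 0: (5, 3) → (5, -3); (-4, 1) → (-4, -1); (3, 2) → (3, -2); (5, -3) → (5, 3); (0, -2) → (0, 2)
T2 shear: x ← x + 1/2·y: (5, -3) → (7/2, -3); (-4, -1) → (-9/2, -1); (3, -2) → (2, -2); (5, 3) → (13/2, 3); (0, 2) → (1, 2)
T3 scale by (-3, 3/2): (7/2, -3) → (-21/2, -9/2); (-9/2, -1) → (27/2, -3/2); (2, -2) → (-6, -3); (13/2, 3) → (-39/2, 9/2); (1, 2) → (-3, 3)
T4 translate by (3, 0): (-21/2, -9/2) → (-15/2, -9/2); (27/2, -3/2) → (33/2, -3/2); (-6, -3) → (-3, -3); (-39/2, 9/2) → (-33/2, 9/2); (-3, 3) → (0, 3)
T5 shear: x ← x − 2·y: (-15/2, -9/2) → (3/2, -9/2); (33/2, -3/2) → (39/2, -3/2); (-3, -3) → (3, -3); (-33/2, 9/2) → (-51/2, 9/2); (0, 3) → (-6, 3)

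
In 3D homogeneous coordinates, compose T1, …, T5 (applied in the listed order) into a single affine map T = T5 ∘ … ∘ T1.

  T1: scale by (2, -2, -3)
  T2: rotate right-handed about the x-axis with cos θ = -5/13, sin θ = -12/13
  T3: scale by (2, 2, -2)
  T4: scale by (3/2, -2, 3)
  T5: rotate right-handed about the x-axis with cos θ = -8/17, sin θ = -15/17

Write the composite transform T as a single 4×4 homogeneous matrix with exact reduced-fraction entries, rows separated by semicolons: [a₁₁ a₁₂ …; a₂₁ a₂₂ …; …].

T1 = [2 0 0 0; 0 -2 0 0; 0 0 -3 0; 0 0 0 1]
T2·T1 = [2 0 0 0; 0 10/13 -36/13 0; 0 24/13 15/13 0; 0 0 0 1]
T3·…·T1 = [4 0 0 0; 0 20/13 -72/13 0; 0 -48/13 -30/13 0; 0 0 0 1]
T4·…·T1 = [6 0 0 0; 0 -40/13 144/13 0; 0 -144/13 -90/13 0; 0 0 0 1]
T5·…·T1 = [6 0 0 0; 0 -1840/221 -2502/221 0; 0 1752/221 -1440/221 0; 0 0 0 1]

T = [6 0 0 0; 0 -1840/221 -2502/221 0; 0 1752/221 -1440/221 0; 0 0 0 1]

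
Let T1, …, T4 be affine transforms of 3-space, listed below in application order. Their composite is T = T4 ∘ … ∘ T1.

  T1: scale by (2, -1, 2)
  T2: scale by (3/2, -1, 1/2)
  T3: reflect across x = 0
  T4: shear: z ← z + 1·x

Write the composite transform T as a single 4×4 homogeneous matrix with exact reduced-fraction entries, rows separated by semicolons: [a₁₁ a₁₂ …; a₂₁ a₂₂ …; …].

T = [-3 0 0 0; 0 1 0 0; -3 0 1 0; 0 0 0 1]

T1 = [2 0 0 0; 0 -1 0 0; 0 0 2 0; 0 0 0 1]
T2·T1 = [3 0 0 0; 0 1 0 0; 0 0 1 0; 0 0 0 1]
T3·…·T1 = [-3 0 0 0; 0 1 0 0; 0 0 1 0; 0 0 0 1]
T4·…·T1 = [-3 0 0 0; 0 1 0 0; -3 0 1 0; 0 0 0 1]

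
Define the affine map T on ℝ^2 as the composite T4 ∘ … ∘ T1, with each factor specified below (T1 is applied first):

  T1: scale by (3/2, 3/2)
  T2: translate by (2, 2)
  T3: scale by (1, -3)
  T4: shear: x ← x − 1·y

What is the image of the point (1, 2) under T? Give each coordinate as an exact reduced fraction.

T(p) = (37/2, -15)

T1 scale by (3/2, 3/2): (1, 2) → (3/2, 3)
T2 translate by (2, 2): (3/2, 3) → (7/2, 5)
T3 scale by (1, -3): (7/2, 5) → (7/2, -15)
T4 shear: x ← x − 1·y: (7/2, -15) → (37/2, -15)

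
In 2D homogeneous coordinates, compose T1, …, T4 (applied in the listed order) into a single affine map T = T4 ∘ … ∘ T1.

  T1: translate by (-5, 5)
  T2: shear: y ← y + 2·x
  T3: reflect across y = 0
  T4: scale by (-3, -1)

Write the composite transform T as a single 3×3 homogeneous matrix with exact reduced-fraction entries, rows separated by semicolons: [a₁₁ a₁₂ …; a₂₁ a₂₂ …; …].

T1 = [1 0 -5; 0 1 5; 0 0 1]
T2·T1 = [1 0 -5; 2 1 -5; 0 0 1]
T3·…·T1 = [1 0 -5; -2 -1 5; 0 0 1]
T4·…·T1 = [-3 0 15; 2 1 -5; 0 0 1]

T = [-3 0 15; 2 1 -5; 0 0 1]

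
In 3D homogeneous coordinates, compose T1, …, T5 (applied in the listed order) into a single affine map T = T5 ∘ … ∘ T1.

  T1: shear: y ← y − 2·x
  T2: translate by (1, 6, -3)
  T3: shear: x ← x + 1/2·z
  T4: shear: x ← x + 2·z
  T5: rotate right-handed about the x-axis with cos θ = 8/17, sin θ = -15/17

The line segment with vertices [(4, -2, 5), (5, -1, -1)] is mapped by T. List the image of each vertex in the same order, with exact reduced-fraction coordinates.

T1 shear: y ← y − 2·x: (4, -2, 5) → (4, -10, 5); (5, -1, -1) → (5, -11, -1)
T2 translate by (1, 6, -3): (4, -10, 5) → (5, -4, 2); (5, -11, -1) → (6, -5, -4)
T3 shear: x ← x + 1/2·z: (5, -4, 2) → (6, -4, 2); (6, -5, -4) → (4, -5, -4)
T4 shear: x ← x + 2·z: (6, -4, 2) → (10, -4, 2); (4, -5, -4) → (-4, -5, -4)
T5 rotate right-handed about the x-axis with cos θ = 8/17, sin θ = -15/17: (10, -4, 2) → (10, -2/17, 76/17); (-4, -5, -4) → (-4, -100/17, 43/17)

image vertices: (10, -2/17, 76/17), (-4, -100/17, 43/17)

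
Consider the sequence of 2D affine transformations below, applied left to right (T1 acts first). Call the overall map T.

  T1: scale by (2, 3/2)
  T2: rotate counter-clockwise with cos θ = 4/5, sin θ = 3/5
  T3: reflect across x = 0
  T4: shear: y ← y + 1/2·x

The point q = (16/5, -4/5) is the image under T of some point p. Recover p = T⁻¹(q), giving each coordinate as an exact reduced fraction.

T1 = [2 0 0; 0 3/2 0; 0 0 1]
T2·T1 = [8/5 -9/10 0; 6/5 6/5 0; 0 0 1]
T3·…·T1 = [-8/5 9/10 0; 6/5 6/5 0; 0 0 1]
T4·…·T1 = [-8/5 9/10 0; 2/5 33/20 0; 0 0 1]
det M = -3; M⁻¹ = [-11/20 3/10 0; 2/15 8/15 0; 0 0 1]
M⁻¹ · (16/5, -4/5)ᵀ = (-2, 0)ᵀ

p = (-2, 0)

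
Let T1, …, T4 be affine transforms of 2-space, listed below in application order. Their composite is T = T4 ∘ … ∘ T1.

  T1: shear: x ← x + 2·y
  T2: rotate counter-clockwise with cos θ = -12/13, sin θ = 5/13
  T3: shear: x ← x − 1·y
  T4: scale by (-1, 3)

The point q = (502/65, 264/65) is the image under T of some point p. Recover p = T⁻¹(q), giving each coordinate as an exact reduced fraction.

T1 = [1 2 0; 0 1 0; 0 0 1]
T2·T1 = [-12/13 -29/13 0; 5/13 -2/13 0; 0 0 1]
T3·…·T1 = [-17/13 -27/13 0; 5/13 -2/13 0; 0 0 1]
T4·…·T1 = [17/13 27/13 0; 15/13 -6/13 0; 0 0 1]
det M = -3; M⁻¹ = [2/13 9/13 0; 5/13 -17/39 0; 0 0 1]
M⁻¹ · (502/65, 264/65)ᵀ = (4, 6/5)ᵀ

p = (4, 6/5)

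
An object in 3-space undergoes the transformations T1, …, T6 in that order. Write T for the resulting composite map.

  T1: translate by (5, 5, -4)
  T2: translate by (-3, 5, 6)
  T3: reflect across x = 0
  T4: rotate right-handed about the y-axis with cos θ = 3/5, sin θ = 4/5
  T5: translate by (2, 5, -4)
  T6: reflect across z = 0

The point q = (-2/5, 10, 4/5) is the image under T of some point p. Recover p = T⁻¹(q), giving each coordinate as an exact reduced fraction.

T1 = [1 0 0 5; 0 1 0 5; 0 0 1 -4; 0 0 0 1]
T2·T1 = [1 0 0 2; 0 1 0 10; 0 0 1 2; 0 0 0 1]
T3·…·T1 = [-1 0 0 -2; 0 1 0 10; 0 0 1 2; 0 0 0 1]
T4·…·T1 = [-3/5 0 4/5 2/5; 0 1 0 10; 4/5 0 3/5 14/5; 0 0 0 1]
T5·…·T1 = [-3/5 0 4/5 12/5; 0 1 0 15; 4/5 0 3/5 -6/5; 0 0 0 1]
T6·…·T1 = [-3/5 0 4/5 12/5; 0 1 0 15; -4/5 0 -3/5 6/5; 0 0 0 1]
det M = 1; M⁻¹ = [-3/5 0 -4/5 12/5; 0 1 0 -15; 4/5 0 -3/5 -6/5; 0 0 0 1]
M⁻¹ · (-2/5, 10, 4/5)ᵀ = (2, -5, -2)ᵀ

p = (2, -5, -2)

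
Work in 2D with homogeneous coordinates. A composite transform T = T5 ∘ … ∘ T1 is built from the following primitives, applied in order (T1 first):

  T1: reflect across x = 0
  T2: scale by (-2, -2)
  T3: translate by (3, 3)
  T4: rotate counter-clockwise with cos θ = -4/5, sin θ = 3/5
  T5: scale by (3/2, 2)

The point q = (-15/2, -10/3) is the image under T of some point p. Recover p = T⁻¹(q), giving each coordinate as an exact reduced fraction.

p = (0, -2/3)

T1 = [-1 0 0; 0 1 0; 0 0 1]
T2·T1 = [2 0 0; 0 -2 0; 0 0 1]
T3·…·T1 = [2 0 3; 0 -2 3; 0 0 1]
T4·…·T1 = [-8/5 6/5 -21/5; 6/5 8/5 -3/5; 0 0 1]
T5·…·T1 = [-12/5 9/5 -63/10; 12/5 16/5 -6/5; 0 0 1]
det M = -12; M⁻¹ = [-4/15 3/20 -3/2; 1/5 1/5 3/2; 0 0 1]
M⁻¹ · (-15/2, -10/3)ᵀ = (0, -2/3)ᵀ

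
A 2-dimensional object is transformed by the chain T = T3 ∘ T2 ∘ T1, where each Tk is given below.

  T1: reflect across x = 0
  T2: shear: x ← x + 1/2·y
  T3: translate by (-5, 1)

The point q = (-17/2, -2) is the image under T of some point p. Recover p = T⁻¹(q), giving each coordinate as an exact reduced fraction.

T1 = [-1 0 0; 0 1 0; 0 0 1]
T2·T1 = [-1 1/2 0; 0 1 0; 0 0 1]
T3·…·T1 = [-1 1/2 -5; 0 1 1; 0 0 1]
det M = -1; M⁻¹ = [-1 1/2 -11/2; 0 1 -1; 0 0 1]
M⁻¹ · (-17/2, -2)ᵀ = (2, -3)ᵀ

p = (2, -3)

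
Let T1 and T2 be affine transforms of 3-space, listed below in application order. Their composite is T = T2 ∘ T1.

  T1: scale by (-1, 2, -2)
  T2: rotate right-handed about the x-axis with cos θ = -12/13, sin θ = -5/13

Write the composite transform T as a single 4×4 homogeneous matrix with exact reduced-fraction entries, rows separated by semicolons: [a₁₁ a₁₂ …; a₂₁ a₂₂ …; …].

T = [-1 0 0 0; 0 -24/13 -10/13 0; 0 -10/13 24/13 0; 0 0 0 1]

T1 = [-1 0 0 0; 0 2 0 0; 0 0 -2 0; 0 0 0 1]
T2·T1 = [-1 0 0 0; 0 -24/13 -10/13 0; 0 -10/13 24/13 0; 0 0 0 1]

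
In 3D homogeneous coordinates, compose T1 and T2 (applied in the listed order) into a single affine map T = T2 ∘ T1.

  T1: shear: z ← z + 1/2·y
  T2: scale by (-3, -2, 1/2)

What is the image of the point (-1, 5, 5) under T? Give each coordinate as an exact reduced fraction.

T(p) = (3, -10, 15/4)

T1 shear: z ← z + 1/2·y: (-1, 5, 5) → (-1, 5, 15/2)
T2 scale by (-3, -2, 1/2): (-1, 5, 15/2) → (3, -10, 15/4)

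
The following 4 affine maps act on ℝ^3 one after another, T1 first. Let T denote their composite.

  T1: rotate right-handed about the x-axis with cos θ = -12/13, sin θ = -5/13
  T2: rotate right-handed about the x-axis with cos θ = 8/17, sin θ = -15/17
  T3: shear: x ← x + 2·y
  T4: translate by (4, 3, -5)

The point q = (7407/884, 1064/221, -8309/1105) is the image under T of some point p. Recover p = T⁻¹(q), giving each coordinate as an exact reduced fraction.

T1 = [1 0 0 0; 0 -12/13 5/13 0; 0 -5/13 -12/13 0; 0 0 0 1]
T2·T1 = [1 0 0 0; 0 -171/221 -140/221 0; 0 140/221 -171/221 0; 0 0 0 1]
T3·…·T1 = [1 -342/221 -280/221 0; 0 -171/221 -140/221 0; 0 140/221 -171/221 0; 0 0 0 1]
T4·…·T1 = [1 -342/221 -280/221 4; 0 -171/221 -140/221 3; 0 140/221 -171/221 -5; 0 0 0 1]
det M = 1; M⁻¹ = [1 -2 0 2; 0 -171/221 140/221 1213/221; 0 -140/221 -171/221 -435/221; 0 0 0 1]
M⁻¹ · (7407/884, 1064/221, -8309/1105)ᵀ = (3/4, -3, 4/5)ᵀ

p = (3/4, -3, 4/5)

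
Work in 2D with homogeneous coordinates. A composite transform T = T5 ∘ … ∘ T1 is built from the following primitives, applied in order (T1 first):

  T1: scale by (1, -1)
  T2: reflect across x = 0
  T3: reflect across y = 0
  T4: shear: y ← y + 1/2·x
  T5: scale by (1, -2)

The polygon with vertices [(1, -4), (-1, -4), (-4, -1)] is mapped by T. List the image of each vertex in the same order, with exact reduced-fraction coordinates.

T1 scale by (1, -1): (1, -4) → (1, 4); (-1, -4) → (-1, 4); (-4, -1) → (-4, 1)
T2 reflect across x = 0: (1, 4) → (-1, 4); (-1, 4) → (1, 4); (-4, 1) → (4, 1)
T3 reflect across y = 0: (-1, 4) → (-1, -4); (1, 4) → (1, -4); (4, 1) → (4, -1)
T4 shear: y ← y + 1/2·x: (-1, -4) → (-1, -9/2); (1, -4) → (1, -7/2); (4, -1) → (4, 1)
T5 scale by (1, -2): (-1, -9/2) → (-1, 9); (1, -7/2) → (1, 7); (4, 1) → (4, -2)

image vertices: (-1, 9), (1, 7), (4, -2)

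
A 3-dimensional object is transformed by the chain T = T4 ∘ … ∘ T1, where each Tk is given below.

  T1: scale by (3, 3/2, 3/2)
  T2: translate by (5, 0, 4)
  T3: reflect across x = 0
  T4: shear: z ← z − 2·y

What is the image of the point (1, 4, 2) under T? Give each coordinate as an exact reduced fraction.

T(p) = (-8, 6, -5)

T1 scale by (3, 3/2, 3/2): (1, 4, 2) → (3, 6, 3)
T2 translate by (5, 0, 4): (3, 6, 3) → (8, 6, 7)
T3 reflect across x = 0: (8, 6, 7) → (-8, 6, 7)
T4 shear: z ← z − 2·y: (-8, 6, 7) → (-8, 6, -5)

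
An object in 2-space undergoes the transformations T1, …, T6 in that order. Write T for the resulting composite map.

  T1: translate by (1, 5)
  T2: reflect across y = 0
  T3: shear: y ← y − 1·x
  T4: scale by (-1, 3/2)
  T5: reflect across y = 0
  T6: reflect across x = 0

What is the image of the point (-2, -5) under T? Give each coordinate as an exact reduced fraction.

T(p) = (-1, -3/2)

T1 translate by (1, 5): (-2, -5) → (-1, 0)
T2 reflect across y = 0: (-1, 0) → (-1, 0)
T3 shear: y ← y − 1·x: (-1, 0) → (-1, 1)
T4 scale by (-1, 3/2): (-1, 1) → (1, 3/2)
T5 reflect across y = 0: (1, 3/2) → (1, -3/2)
T6 reflect across x = 0: (1, -3/2) → (-1, -3/2)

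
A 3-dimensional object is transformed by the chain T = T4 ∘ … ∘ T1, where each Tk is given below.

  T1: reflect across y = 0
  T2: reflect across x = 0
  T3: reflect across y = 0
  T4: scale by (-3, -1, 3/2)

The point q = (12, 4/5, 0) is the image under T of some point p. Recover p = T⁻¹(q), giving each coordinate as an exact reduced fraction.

p = (4, -4/5, 0)

T1 = [1 0 0 0; 0 -1 0 0; 0 0 1 0; 0 0 0 1]
T2·T1 = [-1 0 0 0; 0 -1 0 0; 0 0 1 0; 0 0 0 1]
T3·…·T1 = [-1 0 0 0; 0 1 0 0; 0 0 1 0; 0 0 0 1]
T4·…·T1 = [3 0 0 0; 0 -1 0 0; 0 0 3/2 0; 0 0 0 1]
det M = -9/2; M⁻¹ = [1/3 0 0 0; 0 -1 0 0; 0 0 2/3 0; 0 0 0 1]
M⁻¹ · (12, 4/5, 0)ᵀ = (4, -4/5, 0)ᵀ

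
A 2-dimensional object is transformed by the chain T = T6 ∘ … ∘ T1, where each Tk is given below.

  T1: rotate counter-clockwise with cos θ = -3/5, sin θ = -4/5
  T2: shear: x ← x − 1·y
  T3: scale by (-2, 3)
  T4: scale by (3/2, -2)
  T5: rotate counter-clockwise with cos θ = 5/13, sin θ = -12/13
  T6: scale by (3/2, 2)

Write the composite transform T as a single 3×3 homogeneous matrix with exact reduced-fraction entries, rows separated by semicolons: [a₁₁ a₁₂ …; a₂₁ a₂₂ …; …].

T = [63/10 333/130 0; 24/5 684/65 0; 0 0 1]

T1 = [-3/5 4/5 0; -4/5 -3/5 0; 0 0 1]
T2·T1 = [1/5 7/5 0; -4/5 -3/5 0; 0 0 1]
T3·…·T1 = [-2/5 -14/5 0; -12/5 -9/5 0; 0 0 1]
T4·…·T1 = [-3/5 -21/5 0; 24/5 18/5 0; 0 0 1]
T5·…·T1 = [21/5 111/65 0; 12/5 342/65 0; 0 0 1]
T6·…·T1 = [63/10 333/130 0; 24/5 684/65 0; 0 0 1]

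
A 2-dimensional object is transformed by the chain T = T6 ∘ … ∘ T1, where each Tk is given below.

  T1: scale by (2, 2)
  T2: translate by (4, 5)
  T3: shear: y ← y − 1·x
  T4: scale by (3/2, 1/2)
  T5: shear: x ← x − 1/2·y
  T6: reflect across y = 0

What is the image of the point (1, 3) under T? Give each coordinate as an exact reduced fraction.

T(p) = (31/4, -5/2)

T1 scale by (2, 2): (1, 3) → (2, 6)
T2 translate by (4, 5): (2, 6) → (6, 11)
T3 shear: y ← y − 1·x: (6, 11) → (6, 5)
T4 scale by (3/2, 1/2): (6, 5) → (9, 5/2)
T5 shear: x ← x − 1/2·y: (9, 5/2) → (31/4, 5/2)
T6 reflect across y = 0: (31/4, 5/2) → (31/4, -5/2)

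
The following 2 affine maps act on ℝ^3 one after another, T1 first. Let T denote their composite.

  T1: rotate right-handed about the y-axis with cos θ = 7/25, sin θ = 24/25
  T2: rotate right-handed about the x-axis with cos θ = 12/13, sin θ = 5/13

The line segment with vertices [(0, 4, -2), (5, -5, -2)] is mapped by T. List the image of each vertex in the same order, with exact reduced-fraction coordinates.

image vertices: (-48/25, 254/65, 332/325), (-13/25, -166/65, -2233/325)

T1 rotate right-handed about the y-axis with cos θ = 7/25, sin θ = 24/25: (0, 4, -2) → (-48/25, 4, -14/25); (5, -5, -2) → (-13/25, -5, -134/25)
T2 rotate right-handed about the x-axis with cos θ = 12/13, sin θ = 5/13: (-48/25, 4, -14/25) → (-48/25, 254/65, 332/325); (-13/25, -5, -134/25) → (-13/25, -166/65, -2233/325)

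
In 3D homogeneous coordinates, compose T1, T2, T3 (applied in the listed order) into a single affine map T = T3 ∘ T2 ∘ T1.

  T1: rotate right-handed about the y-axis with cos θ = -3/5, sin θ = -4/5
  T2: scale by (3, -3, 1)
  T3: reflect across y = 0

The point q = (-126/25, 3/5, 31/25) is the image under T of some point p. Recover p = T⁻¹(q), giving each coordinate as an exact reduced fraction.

T1 = [-3/5 0 -4/5 0; 0 1 0 0; 4/5 0 -3/5 0; 0 0 0 1]
T2·T1 = [-9/5 0 -12/5 0; 0 -3 0 0; 4/5 0 -3/5 0; 0 0 0 1]
T3·…·T1 = [-9/5 0 -12/5 0; 0 3 0 0; 4/5 0 -3/5 0; 0 0 0 1]
det M = 9; M⁻¹ = [-1/5 0 4/5 0; 0 1/3 0 0; -4/15 0 -3/5 0; 0 0 0 1]
M⁻¹ · (-126/25, 3/5, 31/25)ᵀ = (2, 1/5, 3/5)ᵀ

p = (2, 1/5, 3/5)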